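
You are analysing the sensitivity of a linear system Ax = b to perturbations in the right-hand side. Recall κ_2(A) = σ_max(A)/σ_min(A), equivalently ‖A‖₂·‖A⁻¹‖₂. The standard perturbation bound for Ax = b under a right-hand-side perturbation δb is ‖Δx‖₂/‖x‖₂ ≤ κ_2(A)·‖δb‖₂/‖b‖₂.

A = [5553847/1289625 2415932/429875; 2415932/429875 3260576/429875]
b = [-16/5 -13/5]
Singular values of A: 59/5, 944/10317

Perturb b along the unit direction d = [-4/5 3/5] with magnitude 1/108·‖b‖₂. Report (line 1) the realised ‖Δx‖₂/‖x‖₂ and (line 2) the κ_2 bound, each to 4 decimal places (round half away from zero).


from the listed singular values, σ₁ = 59/5, σ_n = 944/10317
κ_2(A) = (59/5) / (944/10317) = 128.9625
κ_2(A)·‖δb‖/‖b‖ = 1.1941
solve Ax = b  →  x = [-8.9466 6.2862]
2-norm of b is 4.1231; of x, 10.9343
re-solving with b+δb shifts x by Δx of norm 0.4172
realised ‖Δx‖/‖x‖ = 0.0382
realised/bound (from unrounded values) ≈ 0.0320

0.0382
1.1941


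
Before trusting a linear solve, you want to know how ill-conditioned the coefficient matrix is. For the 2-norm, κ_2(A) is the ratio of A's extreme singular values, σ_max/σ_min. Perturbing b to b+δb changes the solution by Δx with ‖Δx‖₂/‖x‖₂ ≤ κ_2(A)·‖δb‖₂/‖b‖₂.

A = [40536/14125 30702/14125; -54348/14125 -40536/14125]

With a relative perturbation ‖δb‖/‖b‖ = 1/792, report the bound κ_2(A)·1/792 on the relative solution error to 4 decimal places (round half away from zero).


M = AᵀA = [183874896/7980625 137903472/7980625; 137903472/7980625 103431204/7980625]. tr(M)=11492244/319225, det(M)=5184/319225
λ_max, λ_min = (11492244/319225 ± √132065052705936/101904600625)/2 = 36, 144/319225
so κ_2 = √(36 / (144/319225)) = 282.5000
κ_2(A)·‖δb‖/‖b‖ = 0.3567

0.3567


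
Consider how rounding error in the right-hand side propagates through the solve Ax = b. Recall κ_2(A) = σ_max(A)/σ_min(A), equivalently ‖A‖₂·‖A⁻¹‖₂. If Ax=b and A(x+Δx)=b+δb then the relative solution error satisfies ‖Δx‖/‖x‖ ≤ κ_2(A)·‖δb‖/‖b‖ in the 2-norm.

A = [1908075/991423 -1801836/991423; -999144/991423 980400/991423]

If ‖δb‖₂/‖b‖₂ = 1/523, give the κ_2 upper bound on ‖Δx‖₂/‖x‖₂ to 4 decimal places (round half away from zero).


0.2403

form AᵀA = [16052037849/3401105761 -15285809700/3401105761; -15285809700/3401105761 14559851664/3401105761] with trace 36399393/4044121 and determinant 20736/4044121
λ_max, λ_min = (36399393/4044121 ± √1324580375196225/16354914662641)/2 = 9, 2304/4044121
so κ_2 = √(9 / (2304/4044121)) = 125.6875
perturbation bound = 125.6875·1/523 = 0.2403


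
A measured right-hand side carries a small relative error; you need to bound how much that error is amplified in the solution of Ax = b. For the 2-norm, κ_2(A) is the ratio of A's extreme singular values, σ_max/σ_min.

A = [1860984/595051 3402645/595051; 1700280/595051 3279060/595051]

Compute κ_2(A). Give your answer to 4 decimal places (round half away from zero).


90.5250

M = AᵀA = [7555545216/421029361 14158844280/421029361; 14158844280/421029361 26551994625/421029361]. tr(M)=118019169/1456849, det(M)=1166400/1456849
eigenvalues of AᵀA: λ = (tr ± √(tr²−4·det))/2 = 81, 14400/1456849
σ_max=√81=9, σ_min=√(14400/1456849)=(120/1207) → κ = 90.5250


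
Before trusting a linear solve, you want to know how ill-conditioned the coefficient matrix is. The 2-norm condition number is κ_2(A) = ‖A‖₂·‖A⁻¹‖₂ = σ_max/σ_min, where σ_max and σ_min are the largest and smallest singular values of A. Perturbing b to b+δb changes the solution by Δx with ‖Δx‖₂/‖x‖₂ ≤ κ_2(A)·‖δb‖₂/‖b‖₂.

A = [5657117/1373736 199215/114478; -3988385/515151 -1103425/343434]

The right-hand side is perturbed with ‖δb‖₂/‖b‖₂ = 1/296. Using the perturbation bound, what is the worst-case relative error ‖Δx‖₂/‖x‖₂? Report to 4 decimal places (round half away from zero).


1.2600

form AᵀA = [4519337401009/58769395776 156920113555/4897449648; 156920113555/4897449648 2724439925/204060402] with trace 31384473961/347747904 and determinant 81450625/1390991616
char-poly roots: 361/4 and 225625/347747904
κ_2(A) = √(λ_max/λ_min) = √((361/4) / (225625/347747904)) = 372.9600
κ_2(A)·‖δb‖/‖b‖ = 1.2600


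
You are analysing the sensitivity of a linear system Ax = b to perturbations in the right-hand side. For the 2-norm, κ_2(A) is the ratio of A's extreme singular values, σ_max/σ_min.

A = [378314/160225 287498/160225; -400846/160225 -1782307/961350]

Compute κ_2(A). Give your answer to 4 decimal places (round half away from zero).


165.7500

M = AᵀA = [361235432/30525625 812733497/91576875; 812733497/91576875 7315341073/1098922500]. tr(M)=162558533/8791380, det(M)=3418801/274730625
solving λ² − 162558533/8791380·λ + 3418801/274730625 = 0 gives λ = 1849/100, 7396/10989225
κ_2(A) = √(λ_max/λ_min) = √((1849/100) / (7396/10989225)) = 165.7500


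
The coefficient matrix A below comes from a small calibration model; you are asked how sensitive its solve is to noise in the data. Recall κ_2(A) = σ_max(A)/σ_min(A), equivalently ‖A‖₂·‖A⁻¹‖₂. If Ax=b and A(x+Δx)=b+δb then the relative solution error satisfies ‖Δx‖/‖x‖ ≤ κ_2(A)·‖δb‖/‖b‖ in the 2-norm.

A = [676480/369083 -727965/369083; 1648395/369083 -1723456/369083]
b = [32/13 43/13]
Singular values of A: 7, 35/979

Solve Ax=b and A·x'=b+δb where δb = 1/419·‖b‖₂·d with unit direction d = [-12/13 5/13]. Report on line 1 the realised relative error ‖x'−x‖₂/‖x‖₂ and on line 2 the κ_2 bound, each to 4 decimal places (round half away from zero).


σ_max = 7, σ_min = 35/979
κ = σ_max/σ_min = 7/(35/979) = 195.8000
perturbation bound = 195.8000·1/419 = 0.4673
solve Ax = b  →  x = [-19.8611 -19.7044]
2-norm of b is 4.1231; of x, 27.9773
δb = ε·‖b‖·d = [-0.0091 0.0038]; solving A·Δx = δb gives ‖Δx‖ = 0.2752
realised ‖Δx‖/‖x‖ = 0.0098
so the bound overstates the realised error by a factor of ≈ 47.4984 (computed from the unrounded values)

0.0098
0.4673


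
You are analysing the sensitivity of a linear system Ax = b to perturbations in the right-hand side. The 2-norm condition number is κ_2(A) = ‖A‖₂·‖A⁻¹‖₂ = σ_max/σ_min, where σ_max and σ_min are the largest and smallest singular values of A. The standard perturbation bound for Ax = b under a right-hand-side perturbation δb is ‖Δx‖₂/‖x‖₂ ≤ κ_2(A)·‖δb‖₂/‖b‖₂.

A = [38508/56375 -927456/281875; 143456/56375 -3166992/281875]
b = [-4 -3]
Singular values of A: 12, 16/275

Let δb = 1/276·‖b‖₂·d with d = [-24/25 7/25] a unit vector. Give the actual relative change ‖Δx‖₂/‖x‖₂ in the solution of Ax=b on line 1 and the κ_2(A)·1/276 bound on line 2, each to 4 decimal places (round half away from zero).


from the listed singular values, σ₁ = 12, σ_n = 16/275
condition number: 12 ÷ (16/275) = 206.2500
worst-case relative error ≤ 206.2500 × 1/276 = 0.7473
solve Ax = b  →  x = [50.2317 11.6438]
‖b‖₂ = 5.0000 and ‖x‖₂ = 51.5636
δb = ε·‖b‖·d = [-0.0174 0.0051]; solving A·Δx = δb gives ‖Δx‖ = 0.3114
realised ‖Δx‖/‖x‖ = 0.0060
so the bound overstates the realised error by a factor of ≈ 123.7526 (computed from the unrounded values)

0.0060
0.7473


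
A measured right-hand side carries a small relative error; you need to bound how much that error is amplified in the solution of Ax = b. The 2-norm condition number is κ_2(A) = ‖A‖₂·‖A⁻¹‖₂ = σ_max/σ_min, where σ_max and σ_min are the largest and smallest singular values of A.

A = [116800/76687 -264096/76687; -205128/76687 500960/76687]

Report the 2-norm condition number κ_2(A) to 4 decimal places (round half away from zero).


AᵀA = [14830912/1565317 -35562240/1565317; -35562240/1565317 85362688/1565317]; tr = 7707200/120409, det = 65536/120409
solving λ² − 7707200/120409·λ + 65536/120409 = 0 gives λ = 64, 1024/120409
σ_max=√64=8, σ_min=√(1024/120409)=(32/347) → κ = 86.7500

86.7500


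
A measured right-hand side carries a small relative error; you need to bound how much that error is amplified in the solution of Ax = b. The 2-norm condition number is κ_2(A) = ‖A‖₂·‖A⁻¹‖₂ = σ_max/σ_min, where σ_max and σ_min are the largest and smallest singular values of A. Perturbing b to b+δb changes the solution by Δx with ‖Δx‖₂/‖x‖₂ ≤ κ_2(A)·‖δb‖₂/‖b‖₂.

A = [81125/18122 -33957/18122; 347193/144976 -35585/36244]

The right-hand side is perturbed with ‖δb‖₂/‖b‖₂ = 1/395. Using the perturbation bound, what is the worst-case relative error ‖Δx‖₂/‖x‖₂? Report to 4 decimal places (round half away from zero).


AᵀA = [1874546641/72726784 -195263145/18181696; -195263145/18181696 20341189/4545424]; tr = 13017785/430336, det = 14641/1721344
λ_max, λ_min = (13017785/430336 ± √169456425756849/185189072896)/2 = 121/4, 121/430336
κ_2(A) = √(λ_max/λ_min) = √((121/4) / (121/430336)) = 328.0000
perturbation bound = 328.0000·1/395 = 0.8304

0.8304


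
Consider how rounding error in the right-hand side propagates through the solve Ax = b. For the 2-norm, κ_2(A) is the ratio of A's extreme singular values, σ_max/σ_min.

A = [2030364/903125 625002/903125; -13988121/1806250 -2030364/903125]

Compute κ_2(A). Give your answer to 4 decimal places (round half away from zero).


231.2000

AᵀA = [339451265601/5220062500 24751152342/1305015625; 24751152342/1305015625 7220808756/1305015625]; tr = 589335201/8352100, det = 194481/2088025
char-poly roots: 1764/25 and 441/334084
κ = σ_max/σ_min = (42/5)/(21/578) = 231.2000


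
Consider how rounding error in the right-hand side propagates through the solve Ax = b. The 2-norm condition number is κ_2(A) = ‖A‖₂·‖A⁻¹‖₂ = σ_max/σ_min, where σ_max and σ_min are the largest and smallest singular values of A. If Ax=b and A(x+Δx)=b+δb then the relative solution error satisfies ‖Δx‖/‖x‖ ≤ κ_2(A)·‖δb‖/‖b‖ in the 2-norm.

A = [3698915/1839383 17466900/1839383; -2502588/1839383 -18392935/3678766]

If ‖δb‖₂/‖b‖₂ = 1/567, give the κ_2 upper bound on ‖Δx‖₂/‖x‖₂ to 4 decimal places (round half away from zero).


form AᵀA = [69013560121/11707023601 303195666510/11707023601; 303195666510/11707023601 5393323323025/46828094404] with trace 3372621989/27857284 and determinant 228765625/27857284
eigenvalues of AᵀA: λ = (tr ± √(tr²−4·det))/2 = 121, 1890625/27857284
σ_max=√121=11, σ_min=√(1890625/27857284)=(1375/5278) → κ = 42.2240
bound on ‖Δx‖/‖x‖: κ·ε = 42.2240·1/567 = 0.0745

0.0745


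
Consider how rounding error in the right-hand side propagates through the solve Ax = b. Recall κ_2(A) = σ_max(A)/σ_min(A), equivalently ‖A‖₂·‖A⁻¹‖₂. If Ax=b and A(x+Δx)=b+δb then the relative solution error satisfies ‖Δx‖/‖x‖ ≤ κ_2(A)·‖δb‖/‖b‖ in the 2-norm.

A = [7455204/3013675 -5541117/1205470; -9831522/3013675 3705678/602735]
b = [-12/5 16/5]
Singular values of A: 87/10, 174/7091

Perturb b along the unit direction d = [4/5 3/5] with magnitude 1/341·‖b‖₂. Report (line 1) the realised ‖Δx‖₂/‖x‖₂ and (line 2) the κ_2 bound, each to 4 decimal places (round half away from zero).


1.0397
1.0397

σ_max = 87/10, σ_min = 174/7091
condition number: (87/10) ÷ (174/7091) = 354.5500
worst-case relative error ≤ 354.5500 × 1/341 = 1.0397
solve Ax = b  →  x = [-0.2164 0.4057]
2-norm of b is 4.0000; of x, 0.4598
Δx = A⁻¹·δb where δb = 1/341·4.0000·d; ‖Δx‖ = 0.4780
dividing the unrounded norms, ‖Δx‖/‖x‖ = 1.0397
realised/bound = 1 exactly: the bound is attained for this b and d


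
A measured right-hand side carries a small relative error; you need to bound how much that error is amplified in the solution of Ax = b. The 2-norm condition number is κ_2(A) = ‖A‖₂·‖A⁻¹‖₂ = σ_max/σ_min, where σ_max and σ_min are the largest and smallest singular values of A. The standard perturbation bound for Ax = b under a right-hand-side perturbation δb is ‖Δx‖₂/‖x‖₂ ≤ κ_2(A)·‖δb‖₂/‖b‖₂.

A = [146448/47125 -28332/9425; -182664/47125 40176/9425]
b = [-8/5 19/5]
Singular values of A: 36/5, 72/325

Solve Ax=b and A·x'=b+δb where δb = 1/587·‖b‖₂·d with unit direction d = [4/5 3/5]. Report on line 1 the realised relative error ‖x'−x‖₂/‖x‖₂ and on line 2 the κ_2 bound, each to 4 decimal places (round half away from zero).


0.0070
0.0554

σ_max = 36/5, σ_min = 72/325
κ = σ_max/σ_min = (36/5)/(72/325) = 32.5000
bound on ‖Δx‖/‖x‖: κ·ε = 32.5000·1/587 = 0.0554
solve Ax = b  →  x = [2.8855 3.5153]
‖b‖₂ = 4.1231 and ‖x‖₂ = 4.5479
Δx = A⁻¹·δb where δb = 1/587·4.1231·d; ‖Δx‖ = 0.0317
realised ‖Δx‖/‖x‖ = 0.0070
realised/bound (from unrounded values) ≈ 0.1259


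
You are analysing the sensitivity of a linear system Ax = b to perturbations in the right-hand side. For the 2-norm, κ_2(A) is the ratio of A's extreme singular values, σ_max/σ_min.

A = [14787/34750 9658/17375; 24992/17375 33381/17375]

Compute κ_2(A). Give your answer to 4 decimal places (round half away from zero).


347.5000

AᵀA = [4347289/1932100 1449063/483025; 1449063/483025 1932109/483025]; tr = 483029/77284, det = 25/77284
eigenvalues of AᵀA: λ = (tr ± √(tr²−4·det))/2 = 25/4, 1/19321
σ_max=√(25/4)=(5/2), σ_min=√(1/19321)=(1/139) → κ = 347.5000


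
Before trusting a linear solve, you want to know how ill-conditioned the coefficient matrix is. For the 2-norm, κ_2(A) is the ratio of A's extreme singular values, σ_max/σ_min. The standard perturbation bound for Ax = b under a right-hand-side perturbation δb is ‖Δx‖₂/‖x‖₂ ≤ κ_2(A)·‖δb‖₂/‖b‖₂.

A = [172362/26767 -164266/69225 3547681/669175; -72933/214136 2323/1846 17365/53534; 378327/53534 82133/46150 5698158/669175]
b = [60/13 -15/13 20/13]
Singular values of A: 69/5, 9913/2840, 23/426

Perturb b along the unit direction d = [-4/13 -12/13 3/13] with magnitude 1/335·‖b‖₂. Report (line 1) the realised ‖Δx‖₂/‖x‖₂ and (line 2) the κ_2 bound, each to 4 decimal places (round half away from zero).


from the listed singular values, σ₁ = 69/5, σ_n = 23/426
κ = σ_max/σ_min = (69/5)/(23/426) = 255.6000
bound on ‖Δx‖/‖x‖: κ·ε = 255.6000·1/335 = 0.7630
solve Ax = b  →  x = [0.4393 -0.7934 -0.0181]
‖b‖ = 5.0000, ‖x‖ = 0.9070
Δx = A⁻¹·δb where δb = 1/335·5.0000·d; ‖Δx‖ = 0.2764
relative error = 0.3048
realised/bound (from unrounded values) ≈ 0.3995

0.3048
0.7630


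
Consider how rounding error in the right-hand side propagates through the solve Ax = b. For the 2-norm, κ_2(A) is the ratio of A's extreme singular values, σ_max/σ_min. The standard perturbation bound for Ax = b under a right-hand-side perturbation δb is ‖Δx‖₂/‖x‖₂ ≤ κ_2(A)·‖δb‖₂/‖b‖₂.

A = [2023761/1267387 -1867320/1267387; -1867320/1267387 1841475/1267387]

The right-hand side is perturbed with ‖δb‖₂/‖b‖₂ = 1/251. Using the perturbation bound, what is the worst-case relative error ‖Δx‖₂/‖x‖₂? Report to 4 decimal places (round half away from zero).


form AᵀA = [9016043481/1909952209 -8582202720/1909952209; -8582202720/1909952209 8178257025/1909952209] with trace 20445066/2271049 and determinant 50625/2271049
eigenvalues of AᵀA: λ = (tr ± √(tr²−4·det))/2 = 9, 5625/2271049
κ = σ_max/σ_min = 3/(75/1507) = 60.2800
bound on ‖Δx‖/‖x‖: κ·ε = 60.2800·1/251 = 0.2402

0.2402


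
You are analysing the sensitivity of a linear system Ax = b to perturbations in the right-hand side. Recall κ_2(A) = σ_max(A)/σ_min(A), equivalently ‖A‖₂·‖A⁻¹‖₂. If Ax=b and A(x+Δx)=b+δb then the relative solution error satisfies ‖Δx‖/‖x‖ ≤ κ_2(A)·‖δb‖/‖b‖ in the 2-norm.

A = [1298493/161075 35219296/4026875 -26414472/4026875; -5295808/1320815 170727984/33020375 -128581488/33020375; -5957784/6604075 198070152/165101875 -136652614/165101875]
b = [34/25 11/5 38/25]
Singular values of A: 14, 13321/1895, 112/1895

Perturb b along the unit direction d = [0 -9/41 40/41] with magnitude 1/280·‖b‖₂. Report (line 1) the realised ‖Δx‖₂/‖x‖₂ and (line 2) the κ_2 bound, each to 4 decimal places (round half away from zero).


0.0107
0.8460

from the listed singular values, σ₁ = 14, σ_n = 112/1895
condition number: 14 ÷ (112/1895) = 236.8750
worst-case relative error ≤ 236.8750 × 1/280 = 0.8460
solve Ax = b  →  x = [-0.1838 10.3597 13.3798]
‖b‖ = 3.0000, ‖x‖ = 16.9226
Δx = A⁻¹·δb where δb = 1/280·3.0000·d; ‖Δx‖ = 0.1813
realised ‖Δx‖/‖x‖ = 0.0107
realised/bound (from unrounded values) ≈ 0.0127


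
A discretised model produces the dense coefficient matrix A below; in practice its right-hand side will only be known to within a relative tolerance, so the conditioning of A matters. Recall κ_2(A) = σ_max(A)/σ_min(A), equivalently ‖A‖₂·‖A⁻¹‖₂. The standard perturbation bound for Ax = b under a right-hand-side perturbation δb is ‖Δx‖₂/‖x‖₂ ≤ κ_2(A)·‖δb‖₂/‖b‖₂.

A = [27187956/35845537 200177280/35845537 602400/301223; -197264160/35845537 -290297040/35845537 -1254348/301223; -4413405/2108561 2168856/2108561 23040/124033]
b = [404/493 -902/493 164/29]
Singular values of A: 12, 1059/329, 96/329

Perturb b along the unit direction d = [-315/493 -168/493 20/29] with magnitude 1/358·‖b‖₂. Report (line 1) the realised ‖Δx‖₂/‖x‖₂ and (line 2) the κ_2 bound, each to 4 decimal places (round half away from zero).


largest singular value 12, smallest 96/329
condition number: 12 ÷ (96/329) = 41.1250
bound on ‖Δx‖/‖x‖: κ·ε = 41.1250·1/358 = 0.1149
solve Ax = b  →  x = [-3.5052 -3.9316 12.7179]
2-norm of b is 6.0000; of x, 13.7656
re-solving with b+δb shifts x by Δx of norm 0.0574
realised ‖Δx‖/‖x‖ = 0.0042
realised/bound (from unrounded values) ≈ 0.0363

0.0042
0.1149


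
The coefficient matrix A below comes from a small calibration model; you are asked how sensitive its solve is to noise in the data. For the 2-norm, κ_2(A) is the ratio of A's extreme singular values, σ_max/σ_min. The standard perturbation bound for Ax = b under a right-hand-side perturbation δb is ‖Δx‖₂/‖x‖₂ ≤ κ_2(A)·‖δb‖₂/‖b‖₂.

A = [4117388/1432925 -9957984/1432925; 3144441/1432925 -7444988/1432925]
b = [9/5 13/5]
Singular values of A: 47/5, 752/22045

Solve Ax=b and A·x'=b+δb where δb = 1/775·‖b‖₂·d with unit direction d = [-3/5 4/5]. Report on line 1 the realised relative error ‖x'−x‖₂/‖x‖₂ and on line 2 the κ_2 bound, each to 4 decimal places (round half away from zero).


0.0041
0.3556

largest singular value 47/5, smallest 752/22045
κ_2(A) = (47/5) / (752/22045) = 275.5625
κ_2(A)·‖δb‖/‖b‖ = 0.3556
solve Ax = b  →  x = [27.1829 10.9805]
2-norm of b is 3.1623; of x, 29.3169
δb = ε·‖b‖·d = [-0.0024 0.0033]; solving A·Δx = δb gives ‖Δx‖ = 0.1196
relative error = 0.0041
realised/bound (from unrounded values) ≈ 0.0115


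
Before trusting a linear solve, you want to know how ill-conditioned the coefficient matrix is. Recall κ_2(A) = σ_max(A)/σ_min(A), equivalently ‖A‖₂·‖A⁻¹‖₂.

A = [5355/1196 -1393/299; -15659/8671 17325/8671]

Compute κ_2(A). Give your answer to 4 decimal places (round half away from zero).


AᵀA = [165916009/7118224 -43542135/1779556; -43542135/1779556 11432386/444889]; tr = 414785/8464, det = 2401/8464
λ_max, λ_min = (414785/8464 ± √171965307969/71639296)/2 = 49, 49/8464
so κ_2 = √(49 / (49/8464)) = 92.0000

92.0000


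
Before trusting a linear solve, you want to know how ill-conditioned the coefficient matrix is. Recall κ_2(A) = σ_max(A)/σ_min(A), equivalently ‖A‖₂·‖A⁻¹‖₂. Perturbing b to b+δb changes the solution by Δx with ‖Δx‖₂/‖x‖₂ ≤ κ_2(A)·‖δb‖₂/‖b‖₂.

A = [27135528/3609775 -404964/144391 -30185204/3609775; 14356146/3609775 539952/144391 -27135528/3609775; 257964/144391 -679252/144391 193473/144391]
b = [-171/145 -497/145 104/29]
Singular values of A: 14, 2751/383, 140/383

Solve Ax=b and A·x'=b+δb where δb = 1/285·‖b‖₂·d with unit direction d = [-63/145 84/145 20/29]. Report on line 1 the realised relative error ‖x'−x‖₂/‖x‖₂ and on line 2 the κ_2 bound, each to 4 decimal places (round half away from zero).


0.0175
0.1344

largest singular value 14, smallest 140/383
condition number: 14 ÷ (140/383) = 38.3000
worst-case relative error ≤ 38.3000 × 1/285 = 0.1344
solve Ax = b  →  x = [2.0630 0.5381 1.8151]
2-norm of b is 5.0990; of x, 2.8000
with δb = [-0.0078 0.0104 0.0123], A·Δx = δb → ‖Δx‖ = 0.0489
dividing the unrounded norms, ‖Δx‖/‖x‖ = 0.0175
so the bound overstates the realised error by a factor of ≈ 7.6878 (computed from the unrounded values)


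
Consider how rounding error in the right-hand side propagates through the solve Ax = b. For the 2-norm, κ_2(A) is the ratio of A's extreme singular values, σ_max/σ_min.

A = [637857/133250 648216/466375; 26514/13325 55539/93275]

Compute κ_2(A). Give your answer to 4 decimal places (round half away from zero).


344.4000

M = AᵀA = [2823436521/105062500 1441115874/183859375; 1441115874/183859375 2942594649/1287015625]. tr(M)=240190029/8236900, det(M)=59049/8236900
λ_max, λ_min = (240190029/8236900 ± √57689304508188441/67846521610000)/2 = 729/25, 81/329476
κ = σ_max/σ_min = (27/5)/(9/574) = 344.4000


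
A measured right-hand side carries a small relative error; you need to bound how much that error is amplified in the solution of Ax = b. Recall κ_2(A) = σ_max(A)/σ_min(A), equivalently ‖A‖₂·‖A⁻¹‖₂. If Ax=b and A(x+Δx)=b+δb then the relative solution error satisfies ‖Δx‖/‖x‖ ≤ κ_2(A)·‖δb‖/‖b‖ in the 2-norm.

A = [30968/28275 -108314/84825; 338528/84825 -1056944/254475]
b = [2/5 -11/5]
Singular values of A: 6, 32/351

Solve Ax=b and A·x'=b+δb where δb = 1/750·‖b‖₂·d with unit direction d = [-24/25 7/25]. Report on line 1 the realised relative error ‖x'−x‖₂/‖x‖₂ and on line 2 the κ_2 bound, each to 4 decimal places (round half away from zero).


from the listed singular values, σ₁ = 6, σ_n = 32/351
κ_2(A) = 6 / (32/351) = 65.8125
worst-case relative error ≤ 65.8125 × 1/750 = 0.0878
solve Ax = b  →  x = [-8.1728 -7.3233]
‖b‖₂ = 2.2361 and ‖x‖₂ = 10.9738
with δb = [-0.0029 0.0008], A·Δx = δb → ‖Δx‖ = 0.0327
relative error = 0.0030
realised/bound (from unrounded values) ≈ 0.0340

0.0030
0.0878


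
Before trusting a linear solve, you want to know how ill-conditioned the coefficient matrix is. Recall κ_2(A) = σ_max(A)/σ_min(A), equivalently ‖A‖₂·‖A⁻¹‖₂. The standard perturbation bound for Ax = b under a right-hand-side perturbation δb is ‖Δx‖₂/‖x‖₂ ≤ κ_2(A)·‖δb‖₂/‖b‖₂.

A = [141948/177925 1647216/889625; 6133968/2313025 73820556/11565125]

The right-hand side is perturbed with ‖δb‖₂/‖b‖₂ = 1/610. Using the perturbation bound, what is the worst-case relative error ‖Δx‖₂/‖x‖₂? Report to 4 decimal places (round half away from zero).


0.4667

M = AᵀA = [65649254544/8560135441 787725347328/42800677205; 787725347328/42800677205 9452841057936/214003386025]. tr(M)=65645398944/1266292225, det(M)=1679616/50651689
char-poly roots: 1296/25 and 32400/50651689
σ_max=√(1296/25)=(36/5), σ_min=√(32400/50651689)=(180/7117) → κ = 284.6800
bound on ‖Δx‖/‖x‖: κ·ε = 284.6800·1/610 = 0.4667


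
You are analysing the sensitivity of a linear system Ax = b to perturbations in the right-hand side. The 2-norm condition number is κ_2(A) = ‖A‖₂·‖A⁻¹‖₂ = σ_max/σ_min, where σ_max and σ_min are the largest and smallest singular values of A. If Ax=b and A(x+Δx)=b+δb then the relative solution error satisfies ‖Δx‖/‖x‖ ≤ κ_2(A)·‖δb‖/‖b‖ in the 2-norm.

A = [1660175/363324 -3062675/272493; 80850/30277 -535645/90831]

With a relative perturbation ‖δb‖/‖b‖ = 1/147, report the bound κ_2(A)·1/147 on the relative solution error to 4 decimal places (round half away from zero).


AᵀA = [12794010625/456762384 -22988321125/342571788; -22988321125/342571788 41391758650/256928841]; tr = 4600084225/24324624, det = 228765625/24324624
solving λ² − 4600084225/24324624·λ + 228765625/24324624 = 0 gives λ = 3025/16, 75625/1520289
so κ_2 = √((3025/16) / (75625/1520289)) = 61.6500
bound on ‖Δx‖/‖x‖: κ·ε = 61.6500·1/147 = 0.4194

0.4194


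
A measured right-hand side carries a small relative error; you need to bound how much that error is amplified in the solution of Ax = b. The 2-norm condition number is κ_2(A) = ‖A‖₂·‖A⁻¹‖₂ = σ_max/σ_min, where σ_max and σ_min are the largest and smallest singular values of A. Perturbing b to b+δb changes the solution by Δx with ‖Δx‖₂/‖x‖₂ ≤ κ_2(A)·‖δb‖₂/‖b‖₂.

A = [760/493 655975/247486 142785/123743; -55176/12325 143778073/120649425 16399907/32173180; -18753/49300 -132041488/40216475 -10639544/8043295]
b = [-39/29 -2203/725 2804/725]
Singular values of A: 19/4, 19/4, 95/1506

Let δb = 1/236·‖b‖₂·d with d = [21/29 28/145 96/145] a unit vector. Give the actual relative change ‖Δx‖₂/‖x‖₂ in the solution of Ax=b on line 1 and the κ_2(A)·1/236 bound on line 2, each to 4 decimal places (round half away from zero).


0.0216
0.3191

from the listed singular values, σ₁ = 19/4, σ_n = 95/1506
κ_2(A) = (19/4) / (95/1506) = 75.3000
bound on ‖Δx‖/‖x‖: κ·ε = 75.3000·1/236 = 0.3191
solve Ax = b  →  x = [0.4458 -6.9774 14.2664]
‖b‖ = 5.0990, ‖x‖ = 15.8875
re-solving with b+δb shifts x by Δx of norm 0.3425
realised ‖Δx‖/‖x‖ = 0.0216
realised/bound (from unrounded values) ≈ 0.0676


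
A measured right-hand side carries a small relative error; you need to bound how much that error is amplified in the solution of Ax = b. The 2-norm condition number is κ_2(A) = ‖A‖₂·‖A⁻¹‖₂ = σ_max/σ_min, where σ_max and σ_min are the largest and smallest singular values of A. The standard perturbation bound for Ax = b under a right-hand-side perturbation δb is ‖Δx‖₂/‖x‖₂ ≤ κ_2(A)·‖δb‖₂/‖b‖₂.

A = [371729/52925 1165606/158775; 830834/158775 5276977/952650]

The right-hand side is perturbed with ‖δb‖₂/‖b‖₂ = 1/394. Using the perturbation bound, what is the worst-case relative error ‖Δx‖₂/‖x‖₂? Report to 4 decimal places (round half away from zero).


0.8338

form AᵀA = [77357087221/1008380025 9746803087/121005603; 9746803087/121005603 3070297230361/36301680900] with trace 6962131237/43164900 and determinant 260144641/1079122500
eigenvalues of AᵀA: λ = (tr ± √(tr²−4·det))/2 = 16129/100, 16129/10791225
κ_2(A) = √(λ_max/λ_min) = √((16129/100) / (16129/10791225)) = 328.5000
κ_2(A)·‖δb‖/‖b‖ = 0.8338


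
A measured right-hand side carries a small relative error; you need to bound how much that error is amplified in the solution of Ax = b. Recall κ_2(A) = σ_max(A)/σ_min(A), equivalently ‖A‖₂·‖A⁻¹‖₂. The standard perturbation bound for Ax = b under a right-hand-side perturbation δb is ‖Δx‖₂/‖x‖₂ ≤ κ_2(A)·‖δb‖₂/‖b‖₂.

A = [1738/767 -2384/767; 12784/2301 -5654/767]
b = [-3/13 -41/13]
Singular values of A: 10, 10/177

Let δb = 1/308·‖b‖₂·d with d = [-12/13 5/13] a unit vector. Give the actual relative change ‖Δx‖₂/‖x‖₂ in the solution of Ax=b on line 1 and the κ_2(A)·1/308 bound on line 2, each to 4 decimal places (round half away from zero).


0.0103
0.5747

σ_max = 10, σ_min = 10/177
κ_2(A) = 10 / (10/177) = 177.0000
κ_2(A)·‖δb‖/‖b‖ = 0.5747
solve Ax = b  →  x = [-14.3400 -10.3800]
‖b‖ = 3.1623, ‖x‖ = 17.7025
δb = ε·‖b‖·d = [-0.0095 0.0039]; solving A·Δx = δb gives ‖Δx‖ = 0.1817
dividing the unrounded norms, ‖Δx‖/‖x‖ = 0.0103
so the bound overstates the realised error by a factor of ≈ 55.9804 (computed from the unrounded values)


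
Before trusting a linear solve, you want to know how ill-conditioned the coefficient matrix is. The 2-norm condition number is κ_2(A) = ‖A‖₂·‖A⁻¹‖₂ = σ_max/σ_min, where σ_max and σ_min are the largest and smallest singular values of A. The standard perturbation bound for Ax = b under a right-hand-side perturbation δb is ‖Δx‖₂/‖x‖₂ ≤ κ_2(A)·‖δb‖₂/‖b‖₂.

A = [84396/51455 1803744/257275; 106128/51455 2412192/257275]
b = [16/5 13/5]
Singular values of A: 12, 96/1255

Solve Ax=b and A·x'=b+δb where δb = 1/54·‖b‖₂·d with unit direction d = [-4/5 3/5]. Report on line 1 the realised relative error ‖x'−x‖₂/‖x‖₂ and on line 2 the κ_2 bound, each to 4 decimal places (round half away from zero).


σ_max = 12, σ_min = 96/1255
condition number: 12 ÷ (96/1255) = 156.8750
perturbation bound = 156.8750·1/54 = 2.9051
solve Ax = b  →  x = [12.8272 -2.5445]
2-norm of b is 4.1231; of x, 13.0772
δb = ε·‖b‖·d = [-0.0611 0.0458]; solving A·Δx = δb gives ‖Δx‖ = 0.9982
dividing the unrounded norms, ‖Δx‖/‖x‖ = 0.0763
tightness: 0.0763 against a bound of 2.9051 (unrounded ratio ≈ 0.0263)

0.0763
2.9051


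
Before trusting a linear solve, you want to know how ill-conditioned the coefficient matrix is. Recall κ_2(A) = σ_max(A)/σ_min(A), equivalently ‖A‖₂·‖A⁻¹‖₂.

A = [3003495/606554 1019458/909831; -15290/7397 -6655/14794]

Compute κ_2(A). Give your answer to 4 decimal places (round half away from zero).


form AᵀA = [62680156825/2176968964 3525727040/544242241; 3525727040/544242241 28563474049/19592720676] with trace 176289377/5827698 and determinant 366025/46621584
λ_max, λ_min = (176289377/5827698 ± √7769219475366976/8490515994801)/2 = 121/4, 3025/11655396
κ_2(A) = √(λ_max/λ_min) = √((121/4) / (3025/11655396)) = 341.4000

341.4000


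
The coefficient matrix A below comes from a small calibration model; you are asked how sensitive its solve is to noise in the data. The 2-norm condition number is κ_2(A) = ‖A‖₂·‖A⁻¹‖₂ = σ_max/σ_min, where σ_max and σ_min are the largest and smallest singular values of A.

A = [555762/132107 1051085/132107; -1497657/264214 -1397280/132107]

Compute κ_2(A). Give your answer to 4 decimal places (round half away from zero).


373.0080

form AᵀA = [3478462092225/69809037796 1630476188250/17452259449; 1630476188250/17452259449 3057171075625/17452259449] with trace 54349987525/241553764 and determinant 87890625/241553764
solving λ² − 54349987525/241553764·λ + 87890625/241553764 = 0 gives λ = 225, 390625/241553764
κ = σ_max/σ_min = 15/(625/15542) = 373.0080


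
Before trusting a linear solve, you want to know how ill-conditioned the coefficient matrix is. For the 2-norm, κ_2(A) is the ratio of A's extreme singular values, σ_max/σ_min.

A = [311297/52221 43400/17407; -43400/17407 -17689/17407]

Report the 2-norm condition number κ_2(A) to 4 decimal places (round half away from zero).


309.0000

M = AᵀA = [673715161/16136289 93570400/5378763; 93570400/5378763 12996809/1792921]. tr(M)=4678618/95481, det(M)=2401/95481
eigenvalues of AᵀA: λ = (tr ± √(tr²−4·det))/2 = 49, 49/95481
σ_max=√49=7, σ_min=√(49/95481)=(7/309) → κ = 309.0000


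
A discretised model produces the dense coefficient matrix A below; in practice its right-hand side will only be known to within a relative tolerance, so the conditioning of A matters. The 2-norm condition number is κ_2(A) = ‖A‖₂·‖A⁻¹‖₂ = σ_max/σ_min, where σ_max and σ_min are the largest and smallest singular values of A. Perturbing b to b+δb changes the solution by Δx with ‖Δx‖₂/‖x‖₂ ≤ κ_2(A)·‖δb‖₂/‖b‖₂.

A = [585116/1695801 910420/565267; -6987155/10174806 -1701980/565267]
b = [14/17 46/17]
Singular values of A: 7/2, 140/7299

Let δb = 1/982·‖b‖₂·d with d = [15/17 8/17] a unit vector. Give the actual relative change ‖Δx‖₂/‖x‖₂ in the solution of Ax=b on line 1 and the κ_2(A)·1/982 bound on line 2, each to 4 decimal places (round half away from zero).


σ_max = 7/2, σ_min = 140/7299
κ_2(A) = (7/2) / (140/7299) = 182.4750
bound on ‖Δx‖/‖x‖: κ·ε = 182.4750·1/982 = 0.1858
solve Ax = b  →  x = [-101.8537 22.3314]
2-norm of b is 2.8284; of x, 104.2730
δb = ε·‖b‖·d = [0.0025 0.0014]; solving A·Δx = δb gives ‖Δx‖ = 0.1502
relative error = 0.0014
tightness: 0.0014 against a bound of 0.1858 (unrounded ratio ≈ 0.0078)

0.0014
0.1858


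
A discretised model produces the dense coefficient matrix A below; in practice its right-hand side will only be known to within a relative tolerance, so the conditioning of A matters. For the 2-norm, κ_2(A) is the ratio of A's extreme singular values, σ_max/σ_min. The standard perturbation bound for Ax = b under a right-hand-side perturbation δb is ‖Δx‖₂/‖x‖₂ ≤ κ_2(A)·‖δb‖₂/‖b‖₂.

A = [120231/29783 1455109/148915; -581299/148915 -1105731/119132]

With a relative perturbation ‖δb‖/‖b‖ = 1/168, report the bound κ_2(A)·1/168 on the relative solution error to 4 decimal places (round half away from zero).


form AᵀA = [831505186/26368225 319276377/4218916; 319276377/4218916 76627231081/421891600] with trace 532137953/2496400 and determinant 28398241/62410000
char-poly roots: 5329/25 and 5329/2496400
so κ_2 = √((5329/25) / (5329/2496400)) = 316.0000
worst-case relative error ≤ 316.0000 × 1/168 = 1.8810

1.8810


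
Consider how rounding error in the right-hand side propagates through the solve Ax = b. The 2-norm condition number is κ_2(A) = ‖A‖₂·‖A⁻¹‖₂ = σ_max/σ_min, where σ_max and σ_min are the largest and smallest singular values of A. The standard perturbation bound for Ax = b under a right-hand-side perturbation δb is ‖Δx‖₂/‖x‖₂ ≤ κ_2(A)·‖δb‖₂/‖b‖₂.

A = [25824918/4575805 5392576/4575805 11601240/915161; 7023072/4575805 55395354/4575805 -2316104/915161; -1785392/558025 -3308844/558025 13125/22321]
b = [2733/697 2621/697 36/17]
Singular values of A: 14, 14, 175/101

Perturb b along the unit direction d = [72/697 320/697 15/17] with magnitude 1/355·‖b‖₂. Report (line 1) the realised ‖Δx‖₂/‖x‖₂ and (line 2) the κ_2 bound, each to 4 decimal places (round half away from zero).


largest singular value 14, smallest 175/101
κ_2(A) = 14 / (175/101) = 8.0800
κ_2(A)·‖δb‖/‖b‖ = 0.0228
solve Ax = b  →  x = [-1.9066 0.7793 1.0857]
‖b‖ = 5.8310, ‖x‖ = 2.3284
re-solving with b+δb shifts x by Δx of norm 0.0095
relative error = 0.0041
realised/bound (from unrounded values) ≈ 0.1789

0.0041
0.0228


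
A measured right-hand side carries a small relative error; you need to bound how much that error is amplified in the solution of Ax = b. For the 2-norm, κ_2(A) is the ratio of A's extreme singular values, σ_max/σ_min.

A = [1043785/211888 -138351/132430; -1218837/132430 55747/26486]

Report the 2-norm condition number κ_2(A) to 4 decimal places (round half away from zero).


AᵀA = [423229240969/3883782400 -2380556223/97094560; -2380556223/97094560 167533217/30342050]; tr = 52905829/462080, det = 131079601/231040000
λ_max, λ_min = (52905829/462080 ± √69963554702025009/5337948160000)/2 = 11449/100, 11449/2310400
so κ_2 = √((11449/100) / (11449/2310400)) = 152.0000

152.0000


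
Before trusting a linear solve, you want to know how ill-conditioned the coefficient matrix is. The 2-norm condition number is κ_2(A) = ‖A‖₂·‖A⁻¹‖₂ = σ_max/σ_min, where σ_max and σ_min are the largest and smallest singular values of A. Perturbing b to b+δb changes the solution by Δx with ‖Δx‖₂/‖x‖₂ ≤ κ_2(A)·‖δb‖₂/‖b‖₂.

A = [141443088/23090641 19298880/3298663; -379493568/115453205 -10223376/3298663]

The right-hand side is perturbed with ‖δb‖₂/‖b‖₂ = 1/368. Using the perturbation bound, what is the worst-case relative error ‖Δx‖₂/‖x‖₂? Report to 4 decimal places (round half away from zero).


1.0182

AᵀA = [2228958639196416/46122638563225 60651111923712/1317789673235; 60651111923712/1317789673235 1650395107584/37651133521]; tr = 5054331326976/54842614225, det = 132710400/2193704569
λ_max, λ_min = (5054331326976/54842614225 ± √25545537344323888481304576/3007712335032172350625)/2 = 2304/25, 1440000/2193704569
σ_max=√(2304/25)=(48/5), σ_min=√(1440000/2193704569)=(1200/46837) → κ = 374.6960
κ_2(A)·‖δb‖/‖b‖ = 1.0182


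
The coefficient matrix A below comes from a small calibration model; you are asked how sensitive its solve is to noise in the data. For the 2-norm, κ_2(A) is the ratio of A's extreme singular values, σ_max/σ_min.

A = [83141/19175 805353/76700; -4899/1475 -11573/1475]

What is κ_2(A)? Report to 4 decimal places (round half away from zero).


236.0000

AᵀA = [438738394/14707225 168455097/2353156; 168455097/2353156 40430075209/235315600]; tr = 280768577/1392400, det = 25411681/34810000
λ_max, λ_min = (280768577/1392400 ± √3153013300586601/77551110400)/2 = 5041/25, 5041/1392400
σ_max=√(5041/25)=(71/5), σ_min=√(5041/1392400)=(71/1180) → κ = 236.0000


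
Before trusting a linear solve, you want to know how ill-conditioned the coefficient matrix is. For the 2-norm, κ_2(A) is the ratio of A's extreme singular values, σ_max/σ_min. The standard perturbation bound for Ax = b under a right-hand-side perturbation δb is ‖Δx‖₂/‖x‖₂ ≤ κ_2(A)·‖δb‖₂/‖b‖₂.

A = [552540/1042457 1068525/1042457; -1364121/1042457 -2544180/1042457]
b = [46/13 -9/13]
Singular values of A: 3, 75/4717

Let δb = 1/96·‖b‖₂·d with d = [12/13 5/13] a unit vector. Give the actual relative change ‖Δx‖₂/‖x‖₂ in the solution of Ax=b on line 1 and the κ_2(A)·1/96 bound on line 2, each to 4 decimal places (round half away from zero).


0.0125
1.9654

σ_max = 3, σ_min = 75/4717
condition number: 3 ÷ (75/4717) = 188.6800
worst-case relative error ≤ 188.6800 × 1/96 = 1.9654
solve Ax = b  →  x = [-166.1686 89.3788]
‖b‖₂ = 3.6056 and ‖x‖₂ = 188.6812
δb = ε·‖b‖·d = [0.0347 0.0144]; solving A·Δx = δb gives ‖Δx‖ = 2.3621
relative error = 0.0125
so the bound overstates the realised error by a factor of ≈ 156.9922 (computed from the unrounded values)


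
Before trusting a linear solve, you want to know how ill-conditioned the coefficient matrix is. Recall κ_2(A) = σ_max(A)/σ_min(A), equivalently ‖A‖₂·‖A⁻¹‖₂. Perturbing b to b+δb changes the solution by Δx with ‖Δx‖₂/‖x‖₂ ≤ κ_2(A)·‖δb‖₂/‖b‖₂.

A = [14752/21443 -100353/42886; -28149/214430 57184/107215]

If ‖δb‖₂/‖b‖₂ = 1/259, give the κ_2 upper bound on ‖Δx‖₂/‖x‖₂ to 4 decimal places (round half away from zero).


0.4039

form AᵀA = [13417321/27352900 -11487168/6838225; -11487168/6838225 157553929/27352900] with trace 3419425/547058 and determinant 15625/4376464
λ_max, λ_min = (3419425/547058 ± √2922048360000/74818113841)/2 = 25/4, 625/1094116
κ_2(A) = √(λ_max/λ_min) = √((25/4) / (625/1094116)) = 104.6000
worst-case relative error ≤ 104.6000 × 1/259 = 0.4039


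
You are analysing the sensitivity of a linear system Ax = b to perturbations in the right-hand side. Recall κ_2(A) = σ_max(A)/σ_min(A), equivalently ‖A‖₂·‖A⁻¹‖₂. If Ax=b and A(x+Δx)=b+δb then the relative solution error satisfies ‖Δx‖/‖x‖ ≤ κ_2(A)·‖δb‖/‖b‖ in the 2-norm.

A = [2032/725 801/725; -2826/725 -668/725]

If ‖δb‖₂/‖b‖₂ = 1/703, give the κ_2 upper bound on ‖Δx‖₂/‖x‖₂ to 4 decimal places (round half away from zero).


0.0206

M = AᵀA = [484612/21025 140616/21025; 140616/21025 43513/21025]. tr(M)=21125/841, det(M)=2500/841
λ_max, λ_min = (21125/841 ± √437855625/707281)/2 = 25, 100/841
so κ_2 = √(25 / (100/841)) = 14.5000
worst-case relative error ≤ 14.5000 × 1/703 = 0.0206
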